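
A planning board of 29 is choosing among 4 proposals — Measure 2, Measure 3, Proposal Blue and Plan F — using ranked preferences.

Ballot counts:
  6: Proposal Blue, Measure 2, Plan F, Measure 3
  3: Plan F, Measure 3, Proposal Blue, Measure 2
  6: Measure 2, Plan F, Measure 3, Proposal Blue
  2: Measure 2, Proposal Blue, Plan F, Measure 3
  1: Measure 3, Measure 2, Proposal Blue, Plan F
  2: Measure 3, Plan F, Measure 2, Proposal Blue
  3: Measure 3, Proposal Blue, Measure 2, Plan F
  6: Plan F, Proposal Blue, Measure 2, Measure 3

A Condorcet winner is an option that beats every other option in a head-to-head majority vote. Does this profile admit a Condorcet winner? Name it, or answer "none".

Pairwise majorities:
Measure 2 vs Measure 3: Measure 2 is ranked higher on 6+6+2+6 = 20 ballots, Measure 3 on 9. Measure 2 wins 20–9.
Measure 2 vs Proposal Blue: 6+2+1+2 = 11 for Measure 2, 18 for Proposal Blue — Proposal Blue by 18–11.
Measure 2 vs Plan F: Measure 2 wins 18–11.
Measure 3 vs Proposal Blue: Measure 3 wins 15–14.
Measure 3 vs Plan F: Plan F wins 23–6.
Proposal Blue vs Plan F: Proposal Blue is ranked higher on 6+2+1+3 = 12 ballots, Plan F on 17. Plan F wins 17–12.
Each option drops at least one matchup (Measure 2 loses to Proposal Blue; Measure 3 loses to Measure 2; Proposal Blue loses to Measure 3; Plan F loses to Measure 2); the cycle Measure 2 > Measure 3 > Proposal Blue > Measure 2 rules out a Condorcet winner.

none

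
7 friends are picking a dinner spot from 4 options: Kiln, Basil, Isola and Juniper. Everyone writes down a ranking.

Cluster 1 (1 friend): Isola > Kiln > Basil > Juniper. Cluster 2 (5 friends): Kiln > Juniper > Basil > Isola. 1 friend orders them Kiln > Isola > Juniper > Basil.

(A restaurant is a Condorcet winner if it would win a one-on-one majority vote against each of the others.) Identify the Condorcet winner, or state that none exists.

Kiln

Head-to-head results (7 friends):
Kiln vs Basil: Kiln is ranked higher on 1+5+1 = 7 ballots, Basil on 0. Kiln wins 7–0.
Kiln vs Isola: Kiln preferred on 5+1 = 6 ballots; Kiln wins 6–1.
Kiln vs Juniper: Kiln is ranked higher on 1+5+1 = 7 ballots, Juniper on 0. Kiln wins 7–0.
Basil vs Isola: 5 to 2, Basil.
Basil vs Juniper: Basil preferred on 1 ballot; Juniper wins 6–1.
Isola vs Juniper: 1+1 = 2 for Isola, 5 for Juniper — Juniper by 5–2.
Kiln wins every pairwise contest, so Kiln is the Condorcet winner.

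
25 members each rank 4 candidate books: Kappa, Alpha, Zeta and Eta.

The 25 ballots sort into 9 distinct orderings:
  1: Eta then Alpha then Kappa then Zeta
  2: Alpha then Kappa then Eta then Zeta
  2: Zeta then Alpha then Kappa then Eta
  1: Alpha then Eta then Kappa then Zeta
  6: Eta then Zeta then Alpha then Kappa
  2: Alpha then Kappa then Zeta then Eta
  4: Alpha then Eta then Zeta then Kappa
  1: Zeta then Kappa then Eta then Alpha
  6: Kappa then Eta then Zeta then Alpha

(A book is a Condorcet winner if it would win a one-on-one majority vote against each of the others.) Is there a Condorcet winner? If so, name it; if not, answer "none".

none

Head-to-head results (25 members):
Kappa vs Alpha: 7 to 18, Alpha.
Kappa vs Zeta: 1+2+1+2+6 = 12 for Kappa, 13 for Zeta — Zeta by 13–12.
Kappa–Eta: Kappa 13–12.
Alpha vs Zeta: Zeta wins 15–10.
Alpha vs Eta: Eta wins 14–11.
Zeta–Eta: Eta 20–5.
Every book loses at least once (Kappa loses to Alpha; Alpha loses to Zeta; Zeta loses to Eta; Eta loses to Kappa). The majority relation contains the cycle Kappa beats Eta beats Alpha beats Kappa, so there is no Condorcet winner.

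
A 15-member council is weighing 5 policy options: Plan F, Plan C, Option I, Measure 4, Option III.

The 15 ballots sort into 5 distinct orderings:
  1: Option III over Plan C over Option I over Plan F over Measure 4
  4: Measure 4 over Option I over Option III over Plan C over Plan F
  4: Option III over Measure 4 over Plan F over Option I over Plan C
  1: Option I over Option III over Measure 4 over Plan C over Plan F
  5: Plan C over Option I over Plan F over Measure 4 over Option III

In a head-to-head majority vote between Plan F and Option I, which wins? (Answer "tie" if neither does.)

Option I

Ballots ranking Plan F above Option I: 4.
Ballots ranking Option I above Plan F: 15 − 4 = 11.
Option I wins the head-to-head 11–4.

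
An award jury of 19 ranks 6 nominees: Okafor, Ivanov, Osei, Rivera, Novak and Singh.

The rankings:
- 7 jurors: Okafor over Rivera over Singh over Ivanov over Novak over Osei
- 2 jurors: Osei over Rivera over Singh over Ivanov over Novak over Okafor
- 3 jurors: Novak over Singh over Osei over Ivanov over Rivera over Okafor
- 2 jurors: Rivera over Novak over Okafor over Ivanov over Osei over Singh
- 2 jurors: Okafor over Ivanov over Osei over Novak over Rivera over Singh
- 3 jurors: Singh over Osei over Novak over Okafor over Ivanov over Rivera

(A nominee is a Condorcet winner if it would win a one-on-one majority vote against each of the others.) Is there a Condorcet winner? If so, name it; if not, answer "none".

none

Head-to-head results (19 jurors):
Okafor vs Ivanov: Okafor preferred on 7+2+2+3 = 14 ballots; Okafor wins 14–5.
Okafor vs Osei: 7+2+2 = 11 for Okafor, 8 for Osei — Okafor by 11–8.
Okafor vs Rivera: Okafor is ranked higher on 7+2+3 = 12 ballots, Rivera on 7. Okafor wins 12–7.
Okafor vs Novak: 9 to 10, Novak.
Okafor vs Singh: 11 to 8, Okafor.
Ivanov vs Osei: Ivanov preferred on 7+2+2 = 11 ballots; Ivanov wins 11–8.
Ivanov vs Rivera: Ivanov is ranked higher on 3+2+3 = 8 ballots, Rivera on 11. Rivera wins 11–8.
Ivanov vs Novak: 7+2+2 = 11 for Ivanov, 8 for Novak — Ivanov by 11–8.
Ivanov vs Singh: Ivanov is ranked higher on 2+2 = 4 ballots, Singh on 15. Singh wins 15–4.
Osei vs Rivera: Osei is ranked higher on 2+3+2+3 = 10 ballots, Rivera on 9. Osei wins 10–9.
Osei vs Novak: 2+2+3 = 7 for Osei, 12 for Novak — Novak by 12–7.
Osei vs Singh: 2+2+2 = 6 for Osei, 13 for Singh — Singh by 13–6.
Rivera vs Novak: Rivera is ranked higher on 7+2+2 = 11 ballots, Novak on 8. Rivera wins 11–8.
Rivera vs Singh: 7+2+2+2 = 13 for Rivera, 6 for Singh — Rivera by 13–6.
Novak vs Singh: 3+2+2 = 7 for Novak, 12 for Singh — Singh by 12–7.
Every nominee loses at least once (Okafor loses to Novak; Ivanov loses to Okafor; Osei loses to Okafor; Rivera loses to Okafor; Novak loses to Ivanov; Singh loses to Okafor). The majority relation contains the cycle Okafor > Ivanov > Novak > Okafor, so there is no Condorcet winner.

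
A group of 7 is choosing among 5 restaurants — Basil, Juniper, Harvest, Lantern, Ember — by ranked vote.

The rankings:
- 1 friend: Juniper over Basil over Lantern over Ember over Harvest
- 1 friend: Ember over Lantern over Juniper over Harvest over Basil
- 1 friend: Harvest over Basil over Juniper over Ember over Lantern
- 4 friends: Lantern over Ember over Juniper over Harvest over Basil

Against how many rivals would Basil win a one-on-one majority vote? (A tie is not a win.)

0

Basil against each rival (7 friends):
Basil–Juniper: Juniper 6–1.
Basil vs Harvest: Harvest wins 6–1.
Basil vs Lantern: 2 to 5, Lantern.
Basil–Ember: Ember 5–2.
Basil beats no one; loses to Juniper, Harvest, Lantern, Ember — 0 pairwise wins.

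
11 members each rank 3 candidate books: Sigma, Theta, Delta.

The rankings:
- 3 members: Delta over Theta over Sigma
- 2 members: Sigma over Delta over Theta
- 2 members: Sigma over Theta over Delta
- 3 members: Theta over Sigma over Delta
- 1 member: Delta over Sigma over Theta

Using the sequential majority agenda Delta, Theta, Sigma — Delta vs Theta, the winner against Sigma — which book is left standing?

Round 1: Delta vs Theta — 6–5, Delta advances.
Round 2: Delta vs Sigma — 4–7, Sigma advances.
Sigma survives the agenda.

Sigma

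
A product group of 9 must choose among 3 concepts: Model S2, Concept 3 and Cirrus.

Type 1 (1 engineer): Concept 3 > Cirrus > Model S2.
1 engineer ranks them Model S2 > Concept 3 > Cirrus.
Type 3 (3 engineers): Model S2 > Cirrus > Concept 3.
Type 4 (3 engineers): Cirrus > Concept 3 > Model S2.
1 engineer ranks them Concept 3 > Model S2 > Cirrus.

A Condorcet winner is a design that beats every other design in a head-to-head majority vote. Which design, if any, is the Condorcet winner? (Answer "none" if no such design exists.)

Check each pair by majority over 9 ballots:
Model S2 vs Concept 3: Model S2 preferred on 1+3 = 4 ballots; Concept 3 wins 5–4.
Model S2 vs Cirrus: Model S2 is ranked higher on 1+3+1 = 5 ballots, Cirrus on 4. Model S2 wins 5–4.
Concept 3 vs Cirrus: Concept 3 is ranked higher on 1+1+1 = 3 ballots, Cirrus on 6. Cirrus wins 6–3.
Every design loses at least once (Model S2 loses to Concept 3; Concept 3 loses to Cirrus; Cirrus loses to Model S2). The majority relation contains the cycle Model S2 → Cirrus → Concept 3 → Model S2, so there is no Condorcet winner.

none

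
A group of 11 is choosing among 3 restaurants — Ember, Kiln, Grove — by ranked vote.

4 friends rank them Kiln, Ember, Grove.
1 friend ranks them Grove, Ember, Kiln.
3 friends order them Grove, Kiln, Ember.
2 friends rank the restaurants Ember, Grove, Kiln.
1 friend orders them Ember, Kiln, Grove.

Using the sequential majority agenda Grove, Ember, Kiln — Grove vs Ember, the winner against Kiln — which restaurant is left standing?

Kiln

Round 1: Grove vs Ember — 4–7, Ember advances.
Round 2: Ember vs Kiln — 4–7, Kiln advances.
The agenda winner is Kiln.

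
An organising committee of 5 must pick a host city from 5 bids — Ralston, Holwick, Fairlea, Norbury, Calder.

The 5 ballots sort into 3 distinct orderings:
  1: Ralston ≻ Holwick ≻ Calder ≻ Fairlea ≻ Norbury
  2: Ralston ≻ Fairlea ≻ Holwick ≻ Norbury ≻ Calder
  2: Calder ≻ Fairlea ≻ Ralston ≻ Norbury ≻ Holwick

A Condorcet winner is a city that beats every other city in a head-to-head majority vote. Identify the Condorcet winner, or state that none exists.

Ralston

Check each pair by majority over 5 ballots:
Ralston–Holwick: Ralston 5–0.
Ralston vs Fairlea: Ralston is ranked higher on 1+2 = 3 ballots, Fairlea on 2. Ralston wins 3–2.
Ralston vs Norbury: Ralston is ranked higher on 1+2+2 = 5 ballots, Norbury on 0. Ralston wins 5–0.
Ralston–Calder: Ralston 3–2.
Holwick vs Fairlea: Holwick preferred on 1 ballot; Fairlea wins 4–1.
Holwick–Norbury: Holwick 3–2.
Holwick vs Calder: Holwick, 3–2.
Fairlea vs Norbury: 5 to 0, Fairlea.
Fairlea–Calder: Calder 3–2.
Norbury–Calder: Calder 3–2.
Ralston wins every pairwise contest, so Ralston is the Condorcet winner.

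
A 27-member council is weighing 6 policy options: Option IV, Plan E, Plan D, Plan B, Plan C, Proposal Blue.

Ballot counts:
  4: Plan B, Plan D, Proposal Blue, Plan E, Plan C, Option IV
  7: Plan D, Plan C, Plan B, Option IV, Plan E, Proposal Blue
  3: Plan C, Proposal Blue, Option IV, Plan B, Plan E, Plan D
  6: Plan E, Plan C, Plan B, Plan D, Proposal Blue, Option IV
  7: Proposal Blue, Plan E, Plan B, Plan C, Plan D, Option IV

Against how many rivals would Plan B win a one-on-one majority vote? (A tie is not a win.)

Plan B against each rival (27 council members):
Plan B vs Option IV: Plan B, 24–3.
Plan B vs Plan E: 14 to 13, Plan B.
Plan B–Plan D: Plan B 20–7.
Plan B vs Plan C: Plan B preferred on 4+7 = 11 ballots; Plan C wins 16–11.
Plan B vs Proposal Blue: Plan B, 17–10.
Plan B beats Option IV, Plan E, Plan D, Proposal Blue; loses to Plan C — 4 pairwise wins.

4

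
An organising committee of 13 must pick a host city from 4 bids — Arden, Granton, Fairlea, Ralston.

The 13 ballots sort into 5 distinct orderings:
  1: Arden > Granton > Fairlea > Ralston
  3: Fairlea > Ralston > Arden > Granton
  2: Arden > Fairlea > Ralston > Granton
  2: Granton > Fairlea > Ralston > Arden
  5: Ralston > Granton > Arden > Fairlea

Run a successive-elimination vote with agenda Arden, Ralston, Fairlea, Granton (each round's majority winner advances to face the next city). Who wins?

Round 1: Arden vs Ralston — 3–10, Ralston advances.
Round 2: Ralston vs Fairlea — 5–8, Fairlea advances.
Round 3: Fairlea vs Granton — 5–8, Granton advances.
Granton survives the agenda.

Granton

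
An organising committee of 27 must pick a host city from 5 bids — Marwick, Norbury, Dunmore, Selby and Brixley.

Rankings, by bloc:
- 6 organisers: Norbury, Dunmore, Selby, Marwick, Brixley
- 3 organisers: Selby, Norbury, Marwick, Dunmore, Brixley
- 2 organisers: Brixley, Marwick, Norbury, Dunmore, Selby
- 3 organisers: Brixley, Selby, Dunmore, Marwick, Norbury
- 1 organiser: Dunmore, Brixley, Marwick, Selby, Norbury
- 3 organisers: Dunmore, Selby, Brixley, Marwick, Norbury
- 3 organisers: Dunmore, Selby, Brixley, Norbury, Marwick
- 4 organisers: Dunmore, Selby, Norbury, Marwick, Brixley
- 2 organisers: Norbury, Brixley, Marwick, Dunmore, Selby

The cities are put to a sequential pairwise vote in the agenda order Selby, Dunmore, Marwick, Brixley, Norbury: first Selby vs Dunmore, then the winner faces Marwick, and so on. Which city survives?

Round 1: Selby vs Dunmore — 6–21, Dunmore advances.
Round 2: Dunmore vs Marwick — 20–7, Dunmore advances.
Round 3: Dunmore vs Brixley — 20–7, Dunmore advances.
Round 4: Dunmore vs Norbury — 14–13, Dunmore advances.
Dunmore survives the agenda.

Dunmore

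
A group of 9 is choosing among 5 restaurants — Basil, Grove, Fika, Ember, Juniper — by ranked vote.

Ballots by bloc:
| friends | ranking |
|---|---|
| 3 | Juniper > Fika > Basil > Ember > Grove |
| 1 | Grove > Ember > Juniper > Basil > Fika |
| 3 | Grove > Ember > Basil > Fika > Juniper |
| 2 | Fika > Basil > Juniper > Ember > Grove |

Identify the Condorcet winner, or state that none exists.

Fika

Pairwise majorities:
Basil vs Grove: 5 to 4, Basil.
Basil vs Fika: Basil is ranked higher on 1+3 = 4 ballots, Fika on 5. Fika wins 5–4.
Basil vs Ember: Basil is ranked higher on 3+2 = 5 ballots, Ember on 4. Basil wins 5–4.
Basil vs Juniper: Basil wins 5–4.
Grove vs Fika: Grove preferred on 1+3 = 4 ballots; Fika wins 5–4.
Grove–Ember: Ember 5–4.
Grove vs Juniper: 1+3 = 4 for Grove, 5 for Juniper — Juniper by 5–4.
Fika vs Ember: Fika is ranked higher on 3+2 = 5 ballots, Ember on 4. Fika wins 5–4.
Fika vs Juniper: Fika preferred on 3+2 = 5 ballots; Fika wins 5–4.
Ember vs Juniper: Juniper wins 5–4.
Fika wins every pairwise contest, so Fika is the Condorcet winner.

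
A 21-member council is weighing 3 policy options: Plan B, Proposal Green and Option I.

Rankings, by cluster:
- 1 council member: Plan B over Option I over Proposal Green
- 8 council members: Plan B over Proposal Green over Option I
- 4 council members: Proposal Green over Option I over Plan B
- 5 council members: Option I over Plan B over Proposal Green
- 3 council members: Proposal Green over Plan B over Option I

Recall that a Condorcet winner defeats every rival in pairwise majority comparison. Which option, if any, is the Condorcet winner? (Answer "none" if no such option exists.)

Plan B

Check each pair by majority over 21 ballots:
Plan B vs Proposal Green: Plan B, 14–7.
Plan B vs Option I: Plan B wins 12–9.
Proposal Green vs Option I: Proposal Green wins 15–6.
Plan B defeats every rival head-to-head and is the Condorcet winner.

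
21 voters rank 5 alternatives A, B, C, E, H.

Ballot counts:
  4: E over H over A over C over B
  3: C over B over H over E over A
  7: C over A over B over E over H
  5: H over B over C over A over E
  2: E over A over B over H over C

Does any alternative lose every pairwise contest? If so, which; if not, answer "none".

none

Head-to-head results (21 voters):
A vs B: A, 13–8.
A vs C: 4+2 = 6 for A, 15 for C — C by 15–6.
A vs E: 12 to 9, A.
A vs H: H wins 12–9.
B vs C: C wins 14–7.
B vs E: B wins 15–6.
B vs H: B wins 12–9.
C vs E: C wins 15–6.
C vs H: H, 11–10.
E–H: E 13–8.
Each alternative has at least one pairwise win (A beats B; B beats E; C beats A; E beats H; H beats A) — no Condorcet loser.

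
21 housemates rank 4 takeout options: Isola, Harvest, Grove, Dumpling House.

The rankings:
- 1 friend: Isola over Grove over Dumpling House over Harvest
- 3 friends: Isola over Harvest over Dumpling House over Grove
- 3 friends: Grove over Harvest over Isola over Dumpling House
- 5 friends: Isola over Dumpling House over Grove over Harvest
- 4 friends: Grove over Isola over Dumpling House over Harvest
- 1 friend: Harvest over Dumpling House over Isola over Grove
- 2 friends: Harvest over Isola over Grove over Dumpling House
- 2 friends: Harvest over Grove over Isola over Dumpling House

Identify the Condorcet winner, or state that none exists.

Isola

Head-to-head results (21 friends):
Isola vs Harvest: Isola is ranked higher on 1+3+5+4 = 13 ballots, Harvest on 8. Isola wins 13–8.
Isola–Grove: Isola 12–9.
Isola vs Dumpling House: Isola wins 20–1.
Harvest vs Grove: Grove, 13–8.
Harvest vs Dumpling House: 11 to 10, Harvest.
Grove vs Dumpling House: 1+3+4+2+2 = 12 for Grove, 9 for Dumpling House — Grove by 12–9.
Isola beats each of Harvest, Grove, Dumpling House — Isola is the Condorcet winner.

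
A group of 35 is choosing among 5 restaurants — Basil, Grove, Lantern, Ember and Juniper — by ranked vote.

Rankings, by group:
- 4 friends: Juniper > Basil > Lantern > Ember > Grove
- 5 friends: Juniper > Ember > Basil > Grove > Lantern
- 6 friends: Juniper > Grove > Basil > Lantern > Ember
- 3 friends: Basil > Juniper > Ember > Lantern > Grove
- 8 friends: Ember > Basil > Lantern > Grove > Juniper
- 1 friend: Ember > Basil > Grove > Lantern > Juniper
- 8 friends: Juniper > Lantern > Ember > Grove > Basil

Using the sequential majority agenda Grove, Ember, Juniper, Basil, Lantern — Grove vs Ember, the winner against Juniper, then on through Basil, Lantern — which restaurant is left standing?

Juniper

Round 1: Grove vs Ember — 6–29, Ember advances.
Round 2: Ember vs Juniper — 9–26, Juniper advances.
Round 3: Juniper vs Basil — 23–12, Juniper advances.
Round 4: Juniper vs Lantern — 26–9, Juniper advances.
Juniper survives the agenda.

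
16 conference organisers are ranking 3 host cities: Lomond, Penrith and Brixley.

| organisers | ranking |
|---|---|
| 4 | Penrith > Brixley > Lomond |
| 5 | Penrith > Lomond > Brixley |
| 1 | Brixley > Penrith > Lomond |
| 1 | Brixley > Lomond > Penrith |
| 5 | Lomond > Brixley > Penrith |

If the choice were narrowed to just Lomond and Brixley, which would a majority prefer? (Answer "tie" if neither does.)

Ballots ranking Lomond above Brixley: 5 + 5 = 10.
Ballots ranking Brixley above Lomond: 16 − 10 = 6.
Lomond wins the head-to-head 10–6.

Lomond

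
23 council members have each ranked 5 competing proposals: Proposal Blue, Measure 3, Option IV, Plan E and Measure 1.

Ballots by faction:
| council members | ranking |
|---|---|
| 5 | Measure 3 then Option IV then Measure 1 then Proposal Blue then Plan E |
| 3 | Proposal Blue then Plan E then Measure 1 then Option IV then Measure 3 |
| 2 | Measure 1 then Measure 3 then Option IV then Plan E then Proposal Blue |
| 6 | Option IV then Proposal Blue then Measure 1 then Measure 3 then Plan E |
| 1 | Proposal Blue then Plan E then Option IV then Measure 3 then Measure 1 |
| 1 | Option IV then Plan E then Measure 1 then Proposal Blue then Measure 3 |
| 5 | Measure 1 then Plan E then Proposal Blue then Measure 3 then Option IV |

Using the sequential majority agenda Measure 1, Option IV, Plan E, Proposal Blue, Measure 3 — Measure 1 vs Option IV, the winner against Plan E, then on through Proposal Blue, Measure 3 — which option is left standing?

Measure 3

Round 1: Measure 1 vs Option IV — 10–13, Option IV advances.
Round 2: Option IV vs Plan E — 14–9, Option IV advances.
Round 3: Option IV vs Proposal Blue — 14–9, Option IV advances.
Round 4: Option IV vs Measure 3 — 11–12, Measure 3 advances.
The agenda winner is Measure 3.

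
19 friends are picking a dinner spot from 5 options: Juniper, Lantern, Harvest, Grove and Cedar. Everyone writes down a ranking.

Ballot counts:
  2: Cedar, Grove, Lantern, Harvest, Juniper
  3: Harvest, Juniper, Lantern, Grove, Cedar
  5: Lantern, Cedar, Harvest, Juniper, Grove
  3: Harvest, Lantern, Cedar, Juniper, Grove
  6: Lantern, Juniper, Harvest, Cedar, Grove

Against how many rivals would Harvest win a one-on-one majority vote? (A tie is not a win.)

Harvest against each rival (19 friends):
Harvest vs Juniper: Harvest preferred on 2+3+5+3 = 13 ballots; Harvest wins 13–6.
Harvest vs Lantern: Harvest preferred on 3+3 = 6 ballots; Lantern wins 13–6.
Harvest vs Grove: Harvest, 17–2.
Harvest vs Cedar: Harvest wins 12–7.
Harvest beats Juniper, Grove, Cedar; loses to Lantern — 3 pairwise wins.

3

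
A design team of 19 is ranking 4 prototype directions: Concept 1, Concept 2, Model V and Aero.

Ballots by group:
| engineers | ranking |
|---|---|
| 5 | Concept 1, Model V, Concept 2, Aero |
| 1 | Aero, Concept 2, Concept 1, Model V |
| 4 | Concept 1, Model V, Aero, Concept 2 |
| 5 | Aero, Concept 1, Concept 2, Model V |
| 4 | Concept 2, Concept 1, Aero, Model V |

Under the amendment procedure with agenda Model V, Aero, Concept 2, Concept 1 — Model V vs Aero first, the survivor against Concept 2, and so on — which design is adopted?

Round 1: Model V vs Aero — 9–10, Aero advances.
Round 2: Aero vs Concept 2 — 10–9, Aero advances.
Round 3: Aero vs Concept 1 — 6–13, Concept 1 advances.
Concept 1 survives the agenda.

Concept 1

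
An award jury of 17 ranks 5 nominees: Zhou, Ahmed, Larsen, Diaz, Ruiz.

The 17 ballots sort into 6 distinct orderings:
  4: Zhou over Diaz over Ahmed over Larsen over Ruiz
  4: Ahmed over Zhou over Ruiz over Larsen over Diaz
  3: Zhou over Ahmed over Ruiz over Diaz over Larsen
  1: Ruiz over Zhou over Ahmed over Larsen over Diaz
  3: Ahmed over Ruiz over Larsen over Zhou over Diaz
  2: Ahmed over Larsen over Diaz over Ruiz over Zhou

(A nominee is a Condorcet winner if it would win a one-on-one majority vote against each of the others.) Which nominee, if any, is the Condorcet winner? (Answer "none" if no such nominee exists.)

Pairwise majorities:
Zhou vs Ahmed: 8 to 9, Ahmed.
Zhou vs Larsen: Zhou preferred on 4+4+3+1 = 12 ballots; Zhou wins 12–5.
Zhou–Diaz: Zhou 15–2.
Zhou vs Ruiz: Zhou preferred on 4+4+3 = 11 ballots; Zhou wins 11–6.
Ahmed vs Larsen: 17 to 0, Ahmed.
Ahmed–Diaz: Ahmed 13–4.
Ahmed vs Ruiz: 4+4+3+3+2 = 16 for Ahmed, 1 for Ruiz — Ahmed by 16–1.
Larsen vs Diaz: Larsen, 10–7.
Larsen vs Ruiz: Ruiz, 11–6.
Diaz vs Ruiz: Diaz preferred on 4+2 = 6 ballots; Ruiz wins 11–6.
Ahmed defeats every rival head-to-head and is the Condorcet winner.

Ahmed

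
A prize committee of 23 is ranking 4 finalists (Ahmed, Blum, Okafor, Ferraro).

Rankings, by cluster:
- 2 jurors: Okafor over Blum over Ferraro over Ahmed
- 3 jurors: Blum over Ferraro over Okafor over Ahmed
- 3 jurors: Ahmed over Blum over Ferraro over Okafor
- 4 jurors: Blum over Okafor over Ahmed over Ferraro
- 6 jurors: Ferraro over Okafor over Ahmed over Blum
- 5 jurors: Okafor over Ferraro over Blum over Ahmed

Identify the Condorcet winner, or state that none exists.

none

Head-to-head results (23 jurors):
Ahmed vs Blum: 3+6 = 9 for Ahmed, 14 for Blum — Blum by 14–9.
Ahmed vs Okafor: 3 for Ahmed, 20 for Okafor — Okafor by 20–3.
Ahmed vs Ferraro: 7 to 16, Ferraro.
Blum vs Okafor: Blum preferred on 3+3+4 = 10 ballots; Okafor wins 13–10.
Blum vs Ferraro: Blum, 12–11.
Okafor–Ferraro: Ferraro 12–11.
No nominee is unbeaten: Ahmed loses to Blum; Blum loses to Okafor; Okafor loses to Ferraro; Ferraro loses to Blum. In particular Blum beats Ferraro beats Okafor beats Blum is a majority cycle — no Condorcet winner exists.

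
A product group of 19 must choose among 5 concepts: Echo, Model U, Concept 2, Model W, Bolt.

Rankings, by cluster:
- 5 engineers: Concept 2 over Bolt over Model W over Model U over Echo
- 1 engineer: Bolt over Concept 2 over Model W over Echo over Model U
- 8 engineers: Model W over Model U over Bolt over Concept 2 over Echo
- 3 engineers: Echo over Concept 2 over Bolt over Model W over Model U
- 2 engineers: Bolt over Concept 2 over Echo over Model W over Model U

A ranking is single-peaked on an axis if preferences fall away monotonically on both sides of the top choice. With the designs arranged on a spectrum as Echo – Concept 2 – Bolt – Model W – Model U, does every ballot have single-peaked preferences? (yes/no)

yes

Axis positions: Echo=1, Concept 2=2, Bolt=3, Model W=4, Model U=5.
Cluster 1 (peak Concept 2 at position 2): ranking walks positions 2-3-4-5-1, expanding outward from the peak — single-peaked.
Cluster 2 (peak Bolt at position 3): ranking walks positions 3-2-4-1-5, expanding outward from the peak — single-peaked.
Cluster 3 (peak Model W at position 4): ranking walks positions 4-5-3-2-1, expanding outward from the peak — single-peaked.
Cluster 4 (peak Echo at position 1): ranking walks positions 1-2-3-4-5, expanding outward from the peak — single-peaked.
Cluster 5 (peak Bolt at position 3): ranking walks positions 3-2-1-4-5, expanding outward from the peak — single-peaked.
Every ranking is single-peaked on this axis.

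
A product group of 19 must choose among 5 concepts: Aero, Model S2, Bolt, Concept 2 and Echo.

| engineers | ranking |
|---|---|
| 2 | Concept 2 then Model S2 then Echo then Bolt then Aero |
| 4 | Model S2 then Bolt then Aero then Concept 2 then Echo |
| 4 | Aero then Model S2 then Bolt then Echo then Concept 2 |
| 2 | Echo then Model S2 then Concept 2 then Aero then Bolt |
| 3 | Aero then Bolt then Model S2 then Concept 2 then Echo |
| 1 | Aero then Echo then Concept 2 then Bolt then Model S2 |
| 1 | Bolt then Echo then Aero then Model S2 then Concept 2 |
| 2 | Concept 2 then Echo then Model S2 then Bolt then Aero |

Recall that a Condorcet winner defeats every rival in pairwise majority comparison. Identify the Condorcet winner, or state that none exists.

Check each pair by majority over 19 ballots:
Aero vs Model S2: Model S2 wins 10–9.
Aero vs Bolt: Aero wins 10–9.
Aero vs Concept 2: Aero, 13–6.
Aero vs Echo: Aero, 12–7.
Model S2 vs Bolt: Model S2 wins 14–5.
Model S2–Concept 2: Model S2 14–5.
Model S2 vs Echo: Model S2, 13–6.
Bolt vs Concept 2: Bolt wins 12–7.
Bolt–Echo: Bolt 12–7.
Concept 2 vs Echo: Concept 2 wins 11–8.
Model S2 defeats every rival head-to-head and is the Condorcet winner.

Model S2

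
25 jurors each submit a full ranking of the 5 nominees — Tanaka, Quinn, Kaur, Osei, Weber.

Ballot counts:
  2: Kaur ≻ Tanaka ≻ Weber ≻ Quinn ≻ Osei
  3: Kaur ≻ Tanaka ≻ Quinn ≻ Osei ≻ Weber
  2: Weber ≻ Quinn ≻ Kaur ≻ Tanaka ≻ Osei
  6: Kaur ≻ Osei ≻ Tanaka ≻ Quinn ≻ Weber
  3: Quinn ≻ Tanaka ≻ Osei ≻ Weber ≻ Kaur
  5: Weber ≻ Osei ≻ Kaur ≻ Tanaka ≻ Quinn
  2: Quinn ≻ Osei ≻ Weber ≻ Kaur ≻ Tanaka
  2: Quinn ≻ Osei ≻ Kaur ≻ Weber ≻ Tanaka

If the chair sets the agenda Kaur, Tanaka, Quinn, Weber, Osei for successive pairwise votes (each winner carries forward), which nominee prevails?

Kaur

Round 1: Kaur vs Tanaka — 22–3, Kaur advances.
Round 2: Kaur vs Quinn — 16–9, Kaur advances.
Round 3: Kaur vs Weber — 13–12, Kaur advances.
Round 4: Kaur vs Osei — 13–12, Kaur advances.
The agenda winner is Kaur.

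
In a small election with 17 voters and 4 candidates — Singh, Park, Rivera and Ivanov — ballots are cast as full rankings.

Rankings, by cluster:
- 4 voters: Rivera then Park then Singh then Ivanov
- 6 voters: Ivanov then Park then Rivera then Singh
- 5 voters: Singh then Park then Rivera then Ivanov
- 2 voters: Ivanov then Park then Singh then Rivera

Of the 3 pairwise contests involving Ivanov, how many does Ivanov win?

Ivanov against each rival (17 voters):
Ivanov vs Singh: 8 to 9, Singh.
Ivanov vs Park: Park, 9–8.
Ivanov–Rivera: Rivera 9–8.
Ivanov beats no one; loses to Singh, Park, Rivera — 0 pairwise wins.

0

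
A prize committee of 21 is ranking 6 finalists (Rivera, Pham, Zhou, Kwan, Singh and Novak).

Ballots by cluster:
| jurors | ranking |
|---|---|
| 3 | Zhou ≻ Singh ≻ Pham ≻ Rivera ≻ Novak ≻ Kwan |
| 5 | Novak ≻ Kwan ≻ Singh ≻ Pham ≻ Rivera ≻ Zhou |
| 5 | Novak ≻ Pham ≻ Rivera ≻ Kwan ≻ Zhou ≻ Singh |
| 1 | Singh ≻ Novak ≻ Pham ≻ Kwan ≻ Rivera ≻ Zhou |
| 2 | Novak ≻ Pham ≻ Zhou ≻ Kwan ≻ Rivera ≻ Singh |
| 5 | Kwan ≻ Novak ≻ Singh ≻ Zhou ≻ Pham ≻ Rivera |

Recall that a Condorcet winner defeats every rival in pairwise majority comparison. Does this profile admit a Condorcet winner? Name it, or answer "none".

Novak

Head-to-head results (21 jurors):
Rivera vs Pham: Pham, 21–0.
Rivera vs Zhou: Rivera wins 11–10.
Rivera vs Kwan: Rivera preferred on 3+5 = 8 ballots; Kwan wins 13–8.
Rivera vs Singh: Singh, 14–7.
Rivera vs Novak: Rivera is ranked higher on 3 ballots, Novak on 18. Novak wins 18–3.
Pham vs Zhou: Pham is ranked higher on 5+5+1+2 = 13 ballots, Zhou on 8. Pham wins 13–8.
Pham vs Kwan: Pham preferred on 3+5+1+2 = 11 ballots; Pham wins 11–10.
Pham vs Singh: 5+2 = 7 for Pham, 14 for Singh — Singh by 14–7.
Pham vs Novak: Pham preferred on 3 ballots; Novak wins 18–3.
Zhou vs Kwan: Zhou is ranked higher on 3+2 = 5 ballots, Kwan on 16. Kwan wins 16–5.
Zhou vs Singh: Zhou is ranked higher on 3+5+2 = 10 ballots, Singh on 11. Singh wins 11–10.
Zhou vs Novak: 3 for Zhou, 18 for Novak — Novak by 18–3.
Kwan vs Singh: Kwan is ranked higher on 5+5+2+5 = 17 ballots, Singh on 4. Kwan wins 17–4.
Kwan vs Novak: 5 for Kwan, 16 for Novak — Novak by 16–5.
Singh vs Novak: Singh preferred on 3+1 = 4 ballots; Novak wins 17–4.
Novak beats each of Rivera, Pham, Zhou, Kwan, Singh — Novak is the Condorcet winner.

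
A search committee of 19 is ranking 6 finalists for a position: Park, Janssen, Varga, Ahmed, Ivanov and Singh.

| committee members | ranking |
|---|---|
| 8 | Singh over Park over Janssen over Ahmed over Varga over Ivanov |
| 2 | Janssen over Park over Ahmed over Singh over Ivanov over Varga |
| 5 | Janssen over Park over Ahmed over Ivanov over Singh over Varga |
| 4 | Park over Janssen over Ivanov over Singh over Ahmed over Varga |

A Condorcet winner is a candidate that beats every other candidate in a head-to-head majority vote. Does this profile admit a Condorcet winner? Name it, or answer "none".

Check each pair by majority over 19 ballots:
Park vs Janssen: Park wins 12–7.
Park vs Varga: Park is ranked higher on 8+2+5+4 = 19 ballots, Varga on 0. Park wins 19–0.
Park–Ahmed: Park 19–0.
Park vs Ivanov: 8+2+5+4 = 19 for Park, 0 for Ivanov — Park by 19–0.
Park vs Singh: Park is ranked higher on 2+5+4 = 11 ballots, Singh on 8. Park wins 11–8.
Janssen–Varga: Janssen 19–0.
Janssen–Ahmed: Janssen 19–0.
Janssen vs Ivanov: Janssen wins 19–0.
Janssen–Singh: Janssen 11–8.
Varga vs Ahmed: Ahmed wins 19–0.
Varga–Ivanov: Ivanov 11–8.
Varga vs Singh: 0 for Varga, 19 for Singh — Singh by 19–0.
Ahmed vs Ivanov: Ahmed is ranked higher on 8+2+5 = 15 ballots, Ivanov on 4. Ahmed wins 15–4.
Ahmed vs Singh: Singh, 12–7.
Ivanov vs Singh: Ivanov preferred on 5+4 = 9 ballots; Singh wins 10–9.
Only Park has no losses; Park is the Condorcet winner.

Park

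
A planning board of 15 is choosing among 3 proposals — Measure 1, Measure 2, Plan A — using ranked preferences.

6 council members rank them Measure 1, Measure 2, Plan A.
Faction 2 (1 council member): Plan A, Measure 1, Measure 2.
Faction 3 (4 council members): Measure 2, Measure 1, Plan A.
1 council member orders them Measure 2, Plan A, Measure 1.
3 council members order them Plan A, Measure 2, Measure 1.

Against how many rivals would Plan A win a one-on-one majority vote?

0

Plan A against each rival (15 council members):
Plan A vs Measure 1: Plan A preferred on 1+1+3 = 5 ballots; Measure 1 wins 10–5.
Plan A vs Measure 2: Measure 2, 11–4.
Plan A beats no one; loses to Measure 1, Measure 2 — 0 pairwise wins.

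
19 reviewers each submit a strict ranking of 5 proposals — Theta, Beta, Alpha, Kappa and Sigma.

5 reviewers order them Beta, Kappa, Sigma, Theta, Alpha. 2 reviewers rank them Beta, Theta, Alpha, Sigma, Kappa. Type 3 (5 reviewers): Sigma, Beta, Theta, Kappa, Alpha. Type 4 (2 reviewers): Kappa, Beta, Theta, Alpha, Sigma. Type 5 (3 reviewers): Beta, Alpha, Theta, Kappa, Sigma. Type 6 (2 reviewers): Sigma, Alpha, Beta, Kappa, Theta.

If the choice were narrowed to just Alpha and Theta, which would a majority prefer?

Ballots ranking Alpha above Theta: 3 + 2 = 5.
Ballots ranking Theta above Alpha: 19 − 5 = 14.
Theta wins the head-to-head 14–5.

Theta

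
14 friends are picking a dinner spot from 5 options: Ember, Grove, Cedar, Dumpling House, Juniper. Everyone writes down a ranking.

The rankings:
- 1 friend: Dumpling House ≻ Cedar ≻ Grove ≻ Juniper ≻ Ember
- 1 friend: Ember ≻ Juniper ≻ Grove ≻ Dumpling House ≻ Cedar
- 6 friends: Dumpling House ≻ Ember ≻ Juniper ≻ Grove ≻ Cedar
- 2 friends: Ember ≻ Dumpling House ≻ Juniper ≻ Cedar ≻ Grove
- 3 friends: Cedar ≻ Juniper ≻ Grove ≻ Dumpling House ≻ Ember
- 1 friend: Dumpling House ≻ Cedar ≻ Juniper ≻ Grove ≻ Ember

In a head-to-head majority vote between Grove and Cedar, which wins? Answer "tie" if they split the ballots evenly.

Ballots ranking Grove above Cedar: 1 + 6 = 7.
Ballots ranking Cedar above Grove: 14 − 7 = 7.
7–7: the pair ties.

tie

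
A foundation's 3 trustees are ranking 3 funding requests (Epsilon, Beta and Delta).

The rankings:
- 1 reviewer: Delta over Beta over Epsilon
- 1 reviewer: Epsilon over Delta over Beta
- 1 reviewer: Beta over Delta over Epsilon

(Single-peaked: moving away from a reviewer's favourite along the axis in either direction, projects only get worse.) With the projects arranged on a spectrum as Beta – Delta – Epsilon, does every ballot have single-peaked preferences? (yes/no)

yes

Axis positions: Beta=1, Delta=2, Epsilon=3.
Cluster 1 (peak Delta at position 2): ranking walks positions 2-1-3, expanding outward from the peak — single-peaked.
Cluster 2 (peak Epsilon at position 3): ranking walks positions 3-2-1, expanding outward from the peak — single-peaked.
Cluster 3 (peak Beta at position 1): ranking walks positions 1-2-3, expanding outward from the peak — single-peaked.
Every ranking is single-peaked on this axis.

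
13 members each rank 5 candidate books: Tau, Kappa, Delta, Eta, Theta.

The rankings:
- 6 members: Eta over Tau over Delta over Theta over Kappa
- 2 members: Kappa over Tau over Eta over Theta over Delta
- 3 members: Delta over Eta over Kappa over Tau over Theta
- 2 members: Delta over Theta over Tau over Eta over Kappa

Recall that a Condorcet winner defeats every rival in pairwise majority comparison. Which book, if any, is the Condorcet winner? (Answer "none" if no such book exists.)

Eta

Check each pair by majority over 13 ballots:
Tau vs Kappa: Tau wins 8–5.
Tau vs Delta: Tau, 8–5.
Tau vs Eta: Eta wins 9–4.
Tau vs Theta: Tau wins 11–2.
Kappa vs Delta: Delta, 11–2.
Kappa vs Eta: Eta wins 11–2.
Kappa–Theta: Theta 8–5.
Delta vs Eta: Eta, 8–5.
Delta vs Theta: Delta wins 11–2.
Eta vs Theta: Eta, 11–2.
Only Eta has no losses; Eta is the Condorcet winner.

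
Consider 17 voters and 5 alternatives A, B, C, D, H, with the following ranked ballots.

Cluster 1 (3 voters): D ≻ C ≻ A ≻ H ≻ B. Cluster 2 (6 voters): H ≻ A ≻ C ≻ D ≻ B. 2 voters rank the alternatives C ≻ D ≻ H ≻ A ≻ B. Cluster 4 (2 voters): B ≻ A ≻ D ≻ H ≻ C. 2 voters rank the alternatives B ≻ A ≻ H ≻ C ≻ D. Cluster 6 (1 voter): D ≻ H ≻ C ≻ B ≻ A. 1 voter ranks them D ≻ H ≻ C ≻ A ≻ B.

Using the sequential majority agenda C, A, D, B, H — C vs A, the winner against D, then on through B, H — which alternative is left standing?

Round 1: C vs A — 7–10, A advances.
Round 2: A vs D — 10–7, A advances.
Round 3: A vs B — 12–5, A advances.
Round 4: A vs H — 7–10, H advances.
The agenda winner is H.

H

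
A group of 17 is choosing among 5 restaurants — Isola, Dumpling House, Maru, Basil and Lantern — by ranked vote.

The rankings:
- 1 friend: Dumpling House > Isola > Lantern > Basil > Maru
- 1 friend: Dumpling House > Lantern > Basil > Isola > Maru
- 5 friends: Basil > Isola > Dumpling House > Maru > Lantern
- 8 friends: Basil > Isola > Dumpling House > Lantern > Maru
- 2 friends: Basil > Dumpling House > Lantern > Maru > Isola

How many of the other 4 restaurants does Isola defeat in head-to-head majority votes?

Isola against each rival (17 friends):
Isola vs Dumpling House: Isola preferred on 5+8 = 13 ballots; Isola wins 13–4.
Isola vs Maru: 15 to 2, Isola.
Isola vs Basil: Basil, 16–1.
Isola vs Lantern: Isola wins 14–3.
Isola beats Dumpling House, Maru, Lantern; loses to Basil — 3 pairwise wins.

3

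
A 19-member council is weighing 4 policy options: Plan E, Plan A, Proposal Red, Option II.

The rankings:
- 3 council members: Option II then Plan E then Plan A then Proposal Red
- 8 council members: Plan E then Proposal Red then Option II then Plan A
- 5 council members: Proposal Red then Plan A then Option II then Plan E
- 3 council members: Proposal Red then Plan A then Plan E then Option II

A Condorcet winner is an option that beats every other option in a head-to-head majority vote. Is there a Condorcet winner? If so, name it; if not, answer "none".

Plan E

Check each pair by majority over 19 ballots:
Plan E–Plan A: Plan E 11–8.
Plan E vs Proposal Red: Plan E, 11–8.
Plan E vs Option II: Plan E wins 11–8.
Plan A–Proposal Red: Proposal Red 16–3.
Plan A vs Option II: Option II wins 11–8.
Proposal Red vs Option II: Proposal Red wins 16–3.
Plan E defeats every rival head-to-head and is the Condorcet winner.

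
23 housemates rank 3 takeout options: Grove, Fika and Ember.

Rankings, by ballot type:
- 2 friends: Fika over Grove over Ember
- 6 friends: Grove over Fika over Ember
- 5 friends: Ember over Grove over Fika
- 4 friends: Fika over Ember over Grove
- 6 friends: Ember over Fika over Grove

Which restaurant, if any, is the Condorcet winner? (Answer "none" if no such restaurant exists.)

Pairwise majorities:
Grove vs Fika: 6+5 = 11 for Grove, 12 for Fika — Fika by 12–11.
Grove vs Ember: 8 to 15, Ember.
Fika vs Ember: 12 to 11, Fika.
Fika wins every pairwise contest, so Fika is the Condorcet winner.

Fika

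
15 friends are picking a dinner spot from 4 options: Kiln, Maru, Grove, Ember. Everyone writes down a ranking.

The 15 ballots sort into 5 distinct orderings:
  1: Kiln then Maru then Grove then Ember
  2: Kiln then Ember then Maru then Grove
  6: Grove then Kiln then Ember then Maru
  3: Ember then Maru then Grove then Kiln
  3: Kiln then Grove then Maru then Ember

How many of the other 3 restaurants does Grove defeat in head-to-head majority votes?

Grove against each rival (15 friends):
Grove vs Kiln: 9 to 6, Grove.
Grove vs Maru: Grove, 9–6.
Grove vs Ember: Grove wins 10–5.
Grove beats Kiln, Maru, Ember — 3 pairwise wins.

3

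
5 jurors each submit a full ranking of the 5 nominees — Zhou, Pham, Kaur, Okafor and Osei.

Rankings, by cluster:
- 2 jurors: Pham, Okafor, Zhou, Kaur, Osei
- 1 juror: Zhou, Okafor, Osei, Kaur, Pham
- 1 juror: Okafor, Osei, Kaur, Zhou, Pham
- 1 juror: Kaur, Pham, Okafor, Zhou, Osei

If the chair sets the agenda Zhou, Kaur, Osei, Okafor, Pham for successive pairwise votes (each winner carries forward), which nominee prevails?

Pham

Round 1: Zhou vs Kaur — 3–2, Zhou advances.
Round 2: Zhou vs Osei — 4–1, Zhou advances.
Round 3: Zhou vs Okafor — 1–4, Okafor advances.
Round 4: Okafor vs Pham — 2–3, Pham advances.
Pham survives the agenda.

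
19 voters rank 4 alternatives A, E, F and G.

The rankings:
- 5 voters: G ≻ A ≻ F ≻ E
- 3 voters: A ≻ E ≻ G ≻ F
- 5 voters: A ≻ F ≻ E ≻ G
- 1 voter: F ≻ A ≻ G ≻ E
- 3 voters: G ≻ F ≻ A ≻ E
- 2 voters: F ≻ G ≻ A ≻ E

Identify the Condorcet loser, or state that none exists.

E

Pairwise majorities:
A vs E: A wins 19–0.
A–F: A 13–6.
A–G: G 10–9.
E vs F: E is ranked higher on 3 ballots, F on 16. F wins 16–3.
E–G: G 11–8.
F vs G: 5+1+2 = 8 for F, 11 for G — G by 11–8.
E is beaten in every head-to-head and is the Condorcet loser.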